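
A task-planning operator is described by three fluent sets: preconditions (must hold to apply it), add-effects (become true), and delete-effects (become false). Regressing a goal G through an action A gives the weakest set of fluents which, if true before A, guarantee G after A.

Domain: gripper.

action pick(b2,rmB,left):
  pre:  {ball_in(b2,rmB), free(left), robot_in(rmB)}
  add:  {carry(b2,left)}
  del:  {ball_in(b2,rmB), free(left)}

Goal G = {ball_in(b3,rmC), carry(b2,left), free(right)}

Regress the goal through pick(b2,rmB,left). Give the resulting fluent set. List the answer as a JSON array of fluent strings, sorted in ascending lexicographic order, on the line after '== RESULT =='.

Compute (G \ add) ∪ pre:
  G ∩ del = {}  (empty — regression defined)
  G \ add = {ball_in(b3,rmC), carry(b2,left), free(right)} \ {carry(b2,left)} = {ball_in(b3,rmC), free(right)}
  ∪ pre   = {ball_in(b3,rmC), free(right)} ∪ {ball_in(b2,rmB), free(left), robot_in(rmB)}
          = {ball_in(b2,rmB), ball_in(b3,rmC), free(left), free(right), robot_in(rmB)}

== RESULT ==
["ball_in(b2,rmB)", "ball_in(b3,rmC)", "free(left)", "free(right)", "robot_in(rmB)"]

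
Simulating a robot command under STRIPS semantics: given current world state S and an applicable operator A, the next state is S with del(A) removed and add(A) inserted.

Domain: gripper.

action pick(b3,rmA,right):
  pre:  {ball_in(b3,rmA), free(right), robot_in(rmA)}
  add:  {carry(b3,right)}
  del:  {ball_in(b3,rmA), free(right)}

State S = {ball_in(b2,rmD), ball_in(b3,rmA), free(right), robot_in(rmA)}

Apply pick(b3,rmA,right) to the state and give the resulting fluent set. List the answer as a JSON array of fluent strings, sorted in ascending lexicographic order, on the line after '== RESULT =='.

Progress:
  pre ⊆ S: {ball_in(b3,rmA), free(right), robot_in(rmA)} ⊆ S  — applicable
  S \ del = {ball_in(b2,rmD), robot_in(rmA)}
  ∪ add   = {ball_in(b2,rmD), carry(b3,right), robot_in(rmA)}

== RESULT ==
["ball_in(b2,rmD)", "carry(b3,right)", "robot_in(rmA)"]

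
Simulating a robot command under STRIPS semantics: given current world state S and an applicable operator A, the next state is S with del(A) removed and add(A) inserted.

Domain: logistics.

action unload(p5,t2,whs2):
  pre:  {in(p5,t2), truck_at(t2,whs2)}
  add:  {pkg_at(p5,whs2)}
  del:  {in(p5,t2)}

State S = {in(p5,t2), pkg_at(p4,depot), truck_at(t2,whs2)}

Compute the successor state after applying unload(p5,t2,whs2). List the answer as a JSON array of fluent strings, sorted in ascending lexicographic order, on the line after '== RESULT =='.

Progress:
  pre ⊆ S: {in(p5,t2), truck_at(t2,whs2)} ⊆ S  — applicable
  S \ del = {pkg_at(p4,depot), truck_at(t2,whs2)}
  ∪ add   = {pkg_at(p4,depot), pkg_at(p5,whs2), truck_at(t2,whs2)}

== RESULT ==
["pkg_at(p4,depot)", "pkg_at(p5,whs2)", "truck_at(t2,whs2)"]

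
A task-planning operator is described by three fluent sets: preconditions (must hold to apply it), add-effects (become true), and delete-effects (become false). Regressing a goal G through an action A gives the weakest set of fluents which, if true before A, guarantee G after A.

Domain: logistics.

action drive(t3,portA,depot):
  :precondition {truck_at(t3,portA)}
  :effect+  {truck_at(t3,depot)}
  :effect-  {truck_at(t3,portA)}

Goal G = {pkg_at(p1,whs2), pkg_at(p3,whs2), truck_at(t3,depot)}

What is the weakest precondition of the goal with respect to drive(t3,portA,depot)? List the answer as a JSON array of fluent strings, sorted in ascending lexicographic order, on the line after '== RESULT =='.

Compute (G \ add) ∪ pre:
  G ∩ del = {}  (empty — regression defined)
  G \ add = {pkg_at(p1,whs2), pkg_at(p3,whs2), truck_at(t3,depot)} \ {truck_at(t3,depot)} = {pkg_at(p1,whs2), pkg_at(p3,whs2)}
  ∪ pre   = {pkg_at(p1,whs2), pkg_at(p3,whs2)} ∪ {truck_at(t3,portA)}
          = {pkg_at(p1,whs2), pkg_at(p3,whs2), truck_at(t3,portA)}

== RESULT ==
["pkg_at(p1,whs2)", "pkg_at(p3,whs2)", "truck_at(t3,portA)"]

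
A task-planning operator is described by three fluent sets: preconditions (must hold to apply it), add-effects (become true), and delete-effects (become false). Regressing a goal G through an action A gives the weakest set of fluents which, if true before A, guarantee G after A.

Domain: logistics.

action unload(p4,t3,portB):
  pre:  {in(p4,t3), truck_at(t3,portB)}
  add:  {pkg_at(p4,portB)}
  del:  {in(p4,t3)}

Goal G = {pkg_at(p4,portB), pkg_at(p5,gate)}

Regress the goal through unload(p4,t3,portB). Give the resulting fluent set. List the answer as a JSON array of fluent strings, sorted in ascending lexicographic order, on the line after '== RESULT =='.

Regress:
  G ∩ del = {}  (empty — regression defined)
  G \ add = {pkg_at(p4,portB), pkg_at(p5,gate)} \ {pkg_at(p4,portB)} = {pkg_at(p5,gate)}
  ∪ pre   = {pkg_at(p5,gate)} ∪ {in(p4,t3), truck_at(t3,portB)}
          = {in(p4,t3), pkg_at(p5,gate), truck_at(t3,portB)}

== RESULT ==
["in(p4,t3)", "pkg_at(p5,gate)", "truck_at(t3,portB)"]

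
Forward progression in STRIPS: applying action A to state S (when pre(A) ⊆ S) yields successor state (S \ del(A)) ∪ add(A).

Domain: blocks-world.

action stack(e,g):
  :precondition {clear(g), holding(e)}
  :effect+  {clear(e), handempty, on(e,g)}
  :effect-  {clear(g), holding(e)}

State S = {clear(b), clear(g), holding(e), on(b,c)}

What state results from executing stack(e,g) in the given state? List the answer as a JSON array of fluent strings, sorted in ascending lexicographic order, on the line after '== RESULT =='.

Progress:
  pre ⊆ S: {clear(g), holding(e)} ⊆ S  — applicable
  S \ del = {clear(b), on(b,c)}
  ∪ add   = {clear(b), clear(e), handempty, on(b,c), on(e,g)}

== RESULT ==
["clear(b)", "clear(e)", "handempty", "on(b,c)", "on(e,g)"]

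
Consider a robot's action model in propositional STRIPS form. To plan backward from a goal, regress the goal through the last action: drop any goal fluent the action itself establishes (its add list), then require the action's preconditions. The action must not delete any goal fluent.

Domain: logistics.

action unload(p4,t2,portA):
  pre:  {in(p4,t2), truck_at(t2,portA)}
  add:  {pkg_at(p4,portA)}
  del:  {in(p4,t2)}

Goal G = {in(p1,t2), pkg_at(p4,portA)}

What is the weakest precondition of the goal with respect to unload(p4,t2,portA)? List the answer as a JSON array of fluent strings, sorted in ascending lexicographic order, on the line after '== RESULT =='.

Compute (G \ add) ∪ pre:
  G ∩ del = {}  (empty — regression defined)
  G \ add = {in(p1,t2), pkg_at(p4,portA)} \ {pkg_at(p4,portA)} = {in(p1,t2)}
  ∪ pre   = {in(p1,t2)} ∪ {in(p4,t2), truck_at(t2,portA)}
          = {in(p1,t2), in(p4,t2), truck_at(t2,portA)}

== RESULT ==
["in(p1,t2)", "in(p4,t2)", "truck_at(t2,portA)"]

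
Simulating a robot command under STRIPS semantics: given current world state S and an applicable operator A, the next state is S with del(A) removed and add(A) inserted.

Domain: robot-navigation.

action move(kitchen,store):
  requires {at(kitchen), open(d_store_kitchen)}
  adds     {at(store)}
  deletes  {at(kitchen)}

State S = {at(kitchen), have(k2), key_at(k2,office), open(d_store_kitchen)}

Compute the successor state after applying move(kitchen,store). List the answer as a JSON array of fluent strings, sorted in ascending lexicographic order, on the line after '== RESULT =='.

Progress:
  pre ⊆ S: {at(kitchen), open(d_store_kitchen)} ⊆ S  — applicable
  S \ del = {have(k2), key_at(k2,office), open(d_store_kitchen)}
  ∪ add   = {at(store), have(k2), key_at(k2,office), open(d_store_kitchen)}

== RESULT ==
["at(store)", "have(k2)", "key_at(k2,office)", "open(d_store_kitchen)"]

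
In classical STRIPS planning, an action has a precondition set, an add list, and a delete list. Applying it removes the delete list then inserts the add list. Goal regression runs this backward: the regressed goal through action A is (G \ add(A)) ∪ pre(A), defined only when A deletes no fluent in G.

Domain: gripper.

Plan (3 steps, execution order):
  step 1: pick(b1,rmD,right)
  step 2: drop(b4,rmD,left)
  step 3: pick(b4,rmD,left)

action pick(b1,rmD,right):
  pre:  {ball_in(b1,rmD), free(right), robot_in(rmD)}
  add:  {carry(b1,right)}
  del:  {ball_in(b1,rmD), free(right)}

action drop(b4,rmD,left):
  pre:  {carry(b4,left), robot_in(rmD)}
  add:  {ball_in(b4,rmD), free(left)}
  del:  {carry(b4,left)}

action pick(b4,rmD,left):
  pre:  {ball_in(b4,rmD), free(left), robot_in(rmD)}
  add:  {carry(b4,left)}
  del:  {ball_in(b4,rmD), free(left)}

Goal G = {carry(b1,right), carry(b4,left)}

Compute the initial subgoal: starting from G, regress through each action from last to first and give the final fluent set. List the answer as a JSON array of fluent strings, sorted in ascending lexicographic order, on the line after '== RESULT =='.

Regress step by step:
  through step 3 (pick(b4,rmD,left)): drop {carry(b4,left)}, keep {carry(b1,right)}, require {ball_in(b4,rmD), free(left), robot_in(rmD)}
    → {ball_in(b4,rmD), carry(b1,right), free(left), robot_in(rmD)}
  through step 2 (drop(b4,rmD,left)): drop {ball_in(b4,rmD), free(left)}, keep {carry(b1,right), robot_in(rmD)}, require {carry(b4,left), robot_in(rmD)}
    → {carry(b1,right), carry(b4,left), robot_in(rmD)}
  through step 1 (pick(b1,rmD,right)): drop {carry(b1,right)}, keep {carry(b4,left), robot_in(rmD)}, require {ball_in(b1,rmD), free(right), robot_in(rmD)}
    → {ball_in(b1,rmD), carry(b4,left), free(right), robot_in(rmD)}

== RESULT ==
["ball_in(b1,rmD)", "carry(b4,left)", "free(right)", "robot_in(rmD)"]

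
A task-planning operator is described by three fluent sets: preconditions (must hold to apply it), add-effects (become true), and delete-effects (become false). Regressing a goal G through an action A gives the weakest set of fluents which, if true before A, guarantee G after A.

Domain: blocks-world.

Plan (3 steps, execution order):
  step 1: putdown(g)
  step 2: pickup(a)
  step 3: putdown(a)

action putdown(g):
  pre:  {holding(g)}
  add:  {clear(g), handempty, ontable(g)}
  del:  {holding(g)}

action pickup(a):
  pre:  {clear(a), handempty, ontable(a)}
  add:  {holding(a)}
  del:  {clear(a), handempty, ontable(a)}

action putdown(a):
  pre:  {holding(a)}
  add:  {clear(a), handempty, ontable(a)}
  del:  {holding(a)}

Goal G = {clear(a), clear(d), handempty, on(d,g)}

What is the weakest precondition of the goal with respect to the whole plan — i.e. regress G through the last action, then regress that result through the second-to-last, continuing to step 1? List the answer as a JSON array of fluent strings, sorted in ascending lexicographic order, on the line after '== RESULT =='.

Regress step by step:
  through step 3 (putdown(a)): drop {clear(a), handempty}, keep {clear(d), on(d,g)}, require {holding(a)}
    → {clear(d), holding(a), on(d,g)}
  through step 2 (pickup(a)): drop {holding(a)}, keep {clear(d), on(d,g)}, require {clear(a), handempty, ontable(a)}
    → {clear(a), clear(d), handempty, on(d,g), ontable(a)}
  through step 1 (putdown(g)): drop {handempty}, keep {clear(a), clear(d), on(d,g), ontable(a)}, require {holding(g)}
    → {clear(a), clear(d), holding(g), on(d,g), ontable(a)}

== RESULT ==
["clear(a)", "clear(d)", "holding(g)", "on(d,g)", "ontable(a)"]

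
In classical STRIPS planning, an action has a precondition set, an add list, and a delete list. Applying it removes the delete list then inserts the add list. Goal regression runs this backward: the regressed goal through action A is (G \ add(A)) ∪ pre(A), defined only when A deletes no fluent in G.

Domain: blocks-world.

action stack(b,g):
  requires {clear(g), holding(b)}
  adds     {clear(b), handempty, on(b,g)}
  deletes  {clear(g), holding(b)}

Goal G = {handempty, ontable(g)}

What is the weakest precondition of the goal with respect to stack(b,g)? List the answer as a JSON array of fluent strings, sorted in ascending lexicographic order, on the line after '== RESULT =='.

Regress:
  G ∩ del = {}  (empty — regression defined)
  G \ add = {handempty, ontable(g)} \ {clear(b), handempty, on(b,g)} = {ontable(g)}
  ∪ pre   = {ontable(g)} ∪ {clear(g), holding(b)}
          = {clear(g), holding(b), ontable(g)}

== RESULT ==
["clear(g)", "holding(b)", "ontable(g)"]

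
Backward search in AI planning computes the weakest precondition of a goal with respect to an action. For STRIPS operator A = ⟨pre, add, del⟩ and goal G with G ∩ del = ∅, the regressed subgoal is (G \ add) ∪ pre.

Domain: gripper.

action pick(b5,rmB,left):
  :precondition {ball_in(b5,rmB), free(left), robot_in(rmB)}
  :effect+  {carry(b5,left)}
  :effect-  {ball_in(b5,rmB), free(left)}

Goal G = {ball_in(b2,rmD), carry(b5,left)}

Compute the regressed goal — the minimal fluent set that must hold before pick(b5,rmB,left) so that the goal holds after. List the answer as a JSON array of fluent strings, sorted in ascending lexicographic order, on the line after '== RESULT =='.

Regress:
  G ∩ del = {}  (empty — regression defined)
  G \ add = {ball_in(b2,rmD), carry(b5,left)} \ {carry(b5,left)} = {ball_in(b2,rmD)}
  ∪ pre   = {ball_in(b2,rmD)} ∪ {ball_in(b5,rmB), free(left), robot_in(rmB)}
          = {ball_in(b2,rmD), ball_in(b5,rmB), free(left), robot_in(rmB)}

== RESULT ==
["ball_in(b2,rmD)", "ball_in(b5,rmB)", "free(left)", "robot_in(rmB)"]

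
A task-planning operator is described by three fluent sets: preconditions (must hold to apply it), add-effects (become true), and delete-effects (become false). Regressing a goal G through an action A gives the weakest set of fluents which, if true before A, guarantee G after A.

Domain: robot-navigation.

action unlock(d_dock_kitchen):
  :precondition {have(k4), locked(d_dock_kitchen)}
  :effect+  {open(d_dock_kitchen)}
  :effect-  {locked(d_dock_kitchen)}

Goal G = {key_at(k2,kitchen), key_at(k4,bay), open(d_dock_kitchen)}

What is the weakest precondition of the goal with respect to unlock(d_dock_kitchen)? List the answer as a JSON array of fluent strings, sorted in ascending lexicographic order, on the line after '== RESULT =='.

Compute (G \ add) ∪ pre:
  G ∩ del = {}  (empty — regression defined)
  G \ add = {key_at(k2,kitchen), key_at(k4,bay), open(d_dock_kitchen)} \ {open(d_dock_kitchen)} = {key_at(k2,kitchen), key_at(k4,bay)}
  ∪ pre   = {key_at(k2,kitchen), key_at(k4,bay)} ∪ {have(k4), locked(d_dock_kitchen)}
          = {have(k4), key_at(k2,kitchen), key_at(k4,bay), locked(d_dock_kitchen)}

== RESULT ==
["have(k4)", "key_at(k2,kitchen)", "key_at(k4,bay)", "locked(d_dock_kitchen)"]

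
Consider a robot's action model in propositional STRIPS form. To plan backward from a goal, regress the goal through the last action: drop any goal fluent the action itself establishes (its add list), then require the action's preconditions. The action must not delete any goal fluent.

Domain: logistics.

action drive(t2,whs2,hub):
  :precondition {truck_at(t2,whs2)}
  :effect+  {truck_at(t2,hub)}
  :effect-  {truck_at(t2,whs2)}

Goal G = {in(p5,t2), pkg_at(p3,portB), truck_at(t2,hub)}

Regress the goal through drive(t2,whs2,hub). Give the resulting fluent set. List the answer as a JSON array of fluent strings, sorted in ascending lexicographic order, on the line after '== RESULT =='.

Compute (G \ add) ∪ pre:
  G ∩ del = {}  (empty — regression defined)
  G \ add = {in(p5,t2), pkg_at(p3,portB), truck_at(t2,hub)} \ {truck_at(t2,hub)} = {in(p5,t2), pkg_at(p3,portB)}
  ∪ pre   = {in(p5,t2), pkg_at(p3,portB)} ∪ {truck_at(t2,whs2)}
          = {in(p5,t2), pkg_at(p3,portB), truck_at(t2,whs2)}

== RESULT ==
["in(p5,t2)", "pkg_at(p3,portB)", "truck_at(t2,whs2)"]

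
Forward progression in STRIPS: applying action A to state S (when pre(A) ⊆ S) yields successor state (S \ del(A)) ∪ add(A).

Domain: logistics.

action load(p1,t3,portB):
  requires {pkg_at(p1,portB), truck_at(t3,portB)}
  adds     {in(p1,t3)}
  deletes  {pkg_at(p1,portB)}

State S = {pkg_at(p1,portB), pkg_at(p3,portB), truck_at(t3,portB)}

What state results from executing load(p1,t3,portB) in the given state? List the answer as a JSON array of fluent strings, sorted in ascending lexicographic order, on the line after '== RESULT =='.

Progress:
  pre ⊆ S: {pkg_at(p1,portB), truck_at(t3,portB)} ⊆ S  — applicable
  S \ del = {pkg_at(p3,portB), truck_at(t3,portB)}
  ∪ add   = {in(p1,t3), pkg_at(p3,portB), truck_at(t3,portB)}

== RESULT ==
["in(p1,t3)", "pkg_at(p3,portB)", "truck_at(t3,portB)"]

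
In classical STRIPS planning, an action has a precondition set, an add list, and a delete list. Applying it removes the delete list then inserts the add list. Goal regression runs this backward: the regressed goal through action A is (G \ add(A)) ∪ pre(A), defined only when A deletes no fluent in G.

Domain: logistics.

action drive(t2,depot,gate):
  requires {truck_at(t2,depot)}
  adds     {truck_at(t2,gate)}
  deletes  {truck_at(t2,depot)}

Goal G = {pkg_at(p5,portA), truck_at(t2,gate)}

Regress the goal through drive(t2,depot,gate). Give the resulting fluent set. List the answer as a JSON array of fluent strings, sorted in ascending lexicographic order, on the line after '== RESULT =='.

Regress:
  G ∩ del = {}  (empty — regression defined)
  G \ add = {pkg_at(p5,portA), truck_at(t2,gate)} \ {truck_at(t2,gate)} = {pkg_at(p5,portA)}
  ∪ pre   = {pkg_at(p5,portA)} ∪ {truck_at(t2,depot)}
          = {pkg_at(p5,portA), truck_at(t2,depot)}

== RESULT ==
["pkg_at(p5,portA)", "truck_at(t2,depot)"]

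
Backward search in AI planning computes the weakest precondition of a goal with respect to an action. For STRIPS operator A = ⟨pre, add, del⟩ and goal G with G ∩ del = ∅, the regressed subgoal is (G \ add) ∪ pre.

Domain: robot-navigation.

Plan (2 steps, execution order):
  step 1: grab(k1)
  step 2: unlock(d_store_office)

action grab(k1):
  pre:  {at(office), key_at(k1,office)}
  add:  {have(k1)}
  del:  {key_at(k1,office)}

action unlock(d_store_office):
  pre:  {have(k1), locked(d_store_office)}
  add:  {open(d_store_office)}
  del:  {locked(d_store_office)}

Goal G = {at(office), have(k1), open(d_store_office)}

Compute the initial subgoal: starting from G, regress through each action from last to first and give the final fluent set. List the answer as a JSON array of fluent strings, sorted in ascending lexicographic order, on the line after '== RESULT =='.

Regress step by step:
  through step 2 (unlock(d_store_office)): drop {open(d_store_office)}, keep {at(office), have(k1)}, require {have(k1), locked(d_store_office)}
    → {at(office), have(k1), locked(d_store_office)}
  through step 1 (grab(k1)): drop {have(k1)}, keep {at(office), locked(d_store_office)}, require {at(office), key_at(k1,office)}
    → {at(office), key_at(k1,office), locked(d_store_office)}

== RESULT ==
["at(office)", "key_at(k1,office)", "locked(d_store_office)"]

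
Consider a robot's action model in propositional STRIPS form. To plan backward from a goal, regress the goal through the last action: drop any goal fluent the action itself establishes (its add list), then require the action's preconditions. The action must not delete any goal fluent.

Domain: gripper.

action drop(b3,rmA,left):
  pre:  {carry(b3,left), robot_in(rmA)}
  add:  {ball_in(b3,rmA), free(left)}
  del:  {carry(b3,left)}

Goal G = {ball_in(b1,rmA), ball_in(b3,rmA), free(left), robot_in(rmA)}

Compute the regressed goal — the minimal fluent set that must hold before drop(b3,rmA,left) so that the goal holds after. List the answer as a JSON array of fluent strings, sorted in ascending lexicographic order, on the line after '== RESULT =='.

Compute (G \ add) ∪ pre:
  G ∩ del = {}  (empty — regression defined)
  G \ add = {ball_in(b1,rmA), ball_in(b3,rmA), free(left), robot_in(rmA)} \ {ball_in(b3,rmA), free(left)} = {ball_in(b1,rmA), robot_in(rmA)}
  ∪ pre   = {ball_in(b1,rmA), robot_in(rmA)} ∪ {carry(b3,left), robot_in(rmA)}
          = {ball_in(b1,rmA), carry(b3,left), robot_in(rmA)}

== RESULT ==
["ball_in(b1,rmA)", "carry(b3,left)", "robot_in(rmA)"]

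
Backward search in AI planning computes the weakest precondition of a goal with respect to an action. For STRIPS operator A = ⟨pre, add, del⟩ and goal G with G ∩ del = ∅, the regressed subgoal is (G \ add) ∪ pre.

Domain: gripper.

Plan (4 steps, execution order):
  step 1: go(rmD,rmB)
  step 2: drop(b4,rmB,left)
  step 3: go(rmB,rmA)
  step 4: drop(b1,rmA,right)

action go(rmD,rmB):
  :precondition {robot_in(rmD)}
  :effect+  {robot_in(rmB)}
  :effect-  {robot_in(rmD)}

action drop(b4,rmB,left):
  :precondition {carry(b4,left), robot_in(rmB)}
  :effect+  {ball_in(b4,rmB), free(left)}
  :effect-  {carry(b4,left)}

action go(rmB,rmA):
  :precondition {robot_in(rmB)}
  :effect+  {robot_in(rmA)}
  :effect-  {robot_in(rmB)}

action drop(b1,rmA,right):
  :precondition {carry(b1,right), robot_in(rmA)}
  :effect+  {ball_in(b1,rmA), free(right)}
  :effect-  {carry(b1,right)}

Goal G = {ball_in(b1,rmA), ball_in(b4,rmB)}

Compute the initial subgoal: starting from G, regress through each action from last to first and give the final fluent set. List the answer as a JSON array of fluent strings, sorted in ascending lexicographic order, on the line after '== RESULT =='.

Work backward from the goal:
  through step 4 (drop(b1,rmA,right)): drop {ball_in(b1,rmA)}, keep {ball_in(b4,rmB)}, require {carry(b1,right), robot_in(rmA)}
    → {ball_in(b4,rmB), carry(b1,right), robot_in(rmA)}
  through step 3 (go(rmB,rmA)): drop {robot_in(rmA)}, keep {ball_in(b4,rmB), carry(b1,right)}, require {robot_in(rmB)}
    → {ball_in(b4,rmB), carry(b1,right), robot_in(rmB)}
  through step 2 (drop(b4,rmB,left)): drop {ball_in(b4,rmB)}, keep {carry(b1,right), robot_in(rmB)}, require {carry(b4,left), robot_in(rmB)}
    → {carry(b1,right), carry(b4,left), robot_in(rmB)}
  through step 1 (go(rmD,rmB)): drop {robot_in(rmB)}, keep {carry(b1,right), carry(b4,left)}, require {robot_in(rmD)}
    → {carry(b1,right), carry(b4,left), robot_in(rmD)}

== RESULT ==
["carry(b1,right)", "carry(b4,left)", "robot_in(rmD)"]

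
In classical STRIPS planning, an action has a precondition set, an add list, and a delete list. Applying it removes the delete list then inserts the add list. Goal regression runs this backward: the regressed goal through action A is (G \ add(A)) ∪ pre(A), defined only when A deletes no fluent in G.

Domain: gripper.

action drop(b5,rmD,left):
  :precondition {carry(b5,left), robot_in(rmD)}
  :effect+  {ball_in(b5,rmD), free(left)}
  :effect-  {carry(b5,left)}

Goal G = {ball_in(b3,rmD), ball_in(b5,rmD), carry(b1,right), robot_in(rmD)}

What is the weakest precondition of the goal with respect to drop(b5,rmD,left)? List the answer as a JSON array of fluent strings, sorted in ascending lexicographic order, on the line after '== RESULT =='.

Compute (G \ add) ∪ pre:
  G ∩ del = {}  (empty — regression defined)
  G \ add = {ball_in(b3,rmD), ball_in(b5,rmD), carry(b1,right), robot_in(rmD)} \ {ball_in(b5,rmD), free(left)} = {ball_in(b3,rmD), carry(b1,right), robot_in(rmD)}
  ∪ pre   = {ball_in(b3,rmD), carry(b1,right), robot_in(rmD)} ∪ {carry(b5,left), robot_in(rmD)}
          = {ball_in(b3,rmD), carry(b1,right), carry(b5,left), robot_in(rmD)}

== RESULT ==
["ball_in(b3,rmD)", "carry(b1,right)", "carry(b5,left)", "robot_in(rmD)"]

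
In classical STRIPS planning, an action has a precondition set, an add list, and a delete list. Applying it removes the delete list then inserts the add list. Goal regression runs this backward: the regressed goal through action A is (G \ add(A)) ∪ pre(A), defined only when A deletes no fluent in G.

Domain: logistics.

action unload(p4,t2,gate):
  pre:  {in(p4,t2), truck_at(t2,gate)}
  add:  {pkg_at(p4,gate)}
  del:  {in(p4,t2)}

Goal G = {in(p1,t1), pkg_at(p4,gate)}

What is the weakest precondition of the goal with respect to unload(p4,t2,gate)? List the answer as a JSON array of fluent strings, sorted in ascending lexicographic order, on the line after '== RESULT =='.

Compute (G \ add) ∪ pre:
  G ∩ del = {}  (empty — regression defined)
  G \ add = {in(p1,t1), pkg_at(p4,gate)} \ {pkg_at(p4,gate)} = {in(p1,t1)}
  ∪ pre   = {in(p1,t1)} ∪ {in(p4,t2), truck_at(t2,gate)}
          = {in(p1,t1), in(p4,t2), truck_at(t2,gate)}

== RESULT ==
["in(p1,t1)", "in(p4,t2)", "truck_at(t2,gate)"]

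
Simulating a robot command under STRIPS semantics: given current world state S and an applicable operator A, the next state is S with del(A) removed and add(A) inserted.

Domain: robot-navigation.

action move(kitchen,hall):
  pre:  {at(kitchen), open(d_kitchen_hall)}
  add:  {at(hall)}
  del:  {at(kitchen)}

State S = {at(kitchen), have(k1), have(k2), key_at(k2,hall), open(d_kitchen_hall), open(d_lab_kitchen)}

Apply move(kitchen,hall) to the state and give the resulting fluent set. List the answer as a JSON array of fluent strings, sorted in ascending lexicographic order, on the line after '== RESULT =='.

Progress:
  pre ⊆ S: {at(kitchen), open(d_kitchen_hall)} ⊆ S  — applicable
  S \ del = {have(k1), have(k2), key_at(k2,hall), open(d_kitchen_hall), open(d_lab_kitchen)}
  ∪ add   = {at(hall), have(k1), have(k2), key_at(k2,hall), open(d_kitchen_hall), open(d_lab_kitchen)}

== RESULT ==
["at(hall)", "have(k1)", "have(k2)", "key_at(k2,hall)", "open(d_kitchen_hall)", "open(d_lab_kitchen)"]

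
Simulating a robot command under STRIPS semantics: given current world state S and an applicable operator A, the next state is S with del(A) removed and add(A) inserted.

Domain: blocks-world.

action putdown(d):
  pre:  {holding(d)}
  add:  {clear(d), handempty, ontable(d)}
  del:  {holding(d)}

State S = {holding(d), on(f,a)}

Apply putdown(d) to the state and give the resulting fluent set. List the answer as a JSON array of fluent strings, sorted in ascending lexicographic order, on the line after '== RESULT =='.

Progress:
  pre ⊆ S: {holding(d)} ⊆ S  — applicable
  S \ del = {on(f,a)}
  ∪ add   = {clear(d), handempty, on(f,a), ontable(d)}

== RESULT ==
["clear(d)", "handempty", "on(f,a)", "ontable(d)"]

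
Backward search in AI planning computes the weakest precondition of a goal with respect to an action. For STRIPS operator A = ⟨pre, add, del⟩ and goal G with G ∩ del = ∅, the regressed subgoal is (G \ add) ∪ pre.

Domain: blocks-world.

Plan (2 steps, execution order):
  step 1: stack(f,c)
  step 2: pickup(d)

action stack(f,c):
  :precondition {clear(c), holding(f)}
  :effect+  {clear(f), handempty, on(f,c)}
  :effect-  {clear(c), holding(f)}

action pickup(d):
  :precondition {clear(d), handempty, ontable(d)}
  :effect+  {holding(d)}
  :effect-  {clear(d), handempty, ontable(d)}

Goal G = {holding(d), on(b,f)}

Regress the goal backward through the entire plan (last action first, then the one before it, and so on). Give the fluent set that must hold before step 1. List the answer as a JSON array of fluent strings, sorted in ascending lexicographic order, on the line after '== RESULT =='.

Work backward from the goal:
  through step 2 (pickup(d)): drop {holding(d)}, keep {on(b,f)}, require {clear(d), handempty, ontable(d)}
    → {clear(d), handempty, on(b,f), ontable(d)}
  through step 1 (stack(f,c)): drop {handempty}, keep {clear(d), on(b,f), ontable(d)}, require {clear(c), holding(f)}
    → {clear(c), clear(d), holding(f), on(b,f), ontable(d)}

== RESULT ==
["clear(c)", "clear(d)", "holding(f)", "on(b,f)", "ontable(d)"]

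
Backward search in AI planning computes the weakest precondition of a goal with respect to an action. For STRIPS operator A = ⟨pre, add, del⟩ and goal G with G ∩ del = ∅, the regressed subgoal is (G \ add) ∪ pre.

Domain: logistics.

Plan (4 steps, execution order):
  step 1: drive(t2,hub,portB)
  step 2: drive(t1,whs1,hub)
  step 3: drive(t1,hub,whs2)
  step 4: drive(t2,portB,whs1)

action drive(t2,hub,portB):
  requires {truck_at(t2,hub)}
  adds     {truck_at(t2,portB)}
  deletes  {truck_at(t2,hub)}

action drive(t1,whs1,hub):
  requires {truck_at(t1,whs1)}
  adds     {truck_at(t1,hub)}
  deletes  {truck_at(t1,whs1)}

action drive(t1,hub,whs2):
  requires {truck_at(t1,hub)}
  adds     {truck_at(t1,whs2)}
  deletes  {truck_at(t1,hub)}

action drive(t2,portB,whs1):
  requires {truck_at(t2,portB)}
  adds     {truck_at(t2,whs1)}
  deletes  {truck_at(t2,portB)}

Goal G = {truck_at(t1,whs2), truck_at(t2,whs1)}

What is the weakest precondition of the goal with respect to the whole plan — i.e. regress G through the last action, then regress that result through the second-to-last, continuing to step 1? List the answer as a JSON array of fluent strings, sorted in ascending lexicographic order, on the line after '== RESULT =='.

Regress step by step:
  through step 4 (drive(t2,portB,whs1)): drop {truck_at(t2,whs1)}, keep {truck_at(t1,whs2)}, require {truck_at(t2,portB)}
    → {truck_at(t1,whs2), truck_at(t2,portB)}
  through step 3 (drive(t1,hub,whs2)): drop {truck_at(t1,whs2)}, keep {truck_at(t2,portB)}, require {truck_at(t1,hub)}
    → {truck_at(t1,hub), truck_at(t2,portB)}
  through step 2 (drive(t1,whs1,hub)): drop {truck_at(t1,hub)}, keep {truck_at(t2,portB)}, require {truck_at(t1,whs1)}
    → {truck_at(t1,whs1), truck_at(t2,portB)}
  through step 1 (drive(t2,hub,portB)): drop {truck_at(t2,portB)}, keep {truck_at(t1,whs1)}, require {truck_at(t2,hub)}
    → {truck_at(t1,whs1), truck_at(t2,hub)}

== RESULT ==
["truck_at(t1,whs1)", "truck_at(t2,hub)"]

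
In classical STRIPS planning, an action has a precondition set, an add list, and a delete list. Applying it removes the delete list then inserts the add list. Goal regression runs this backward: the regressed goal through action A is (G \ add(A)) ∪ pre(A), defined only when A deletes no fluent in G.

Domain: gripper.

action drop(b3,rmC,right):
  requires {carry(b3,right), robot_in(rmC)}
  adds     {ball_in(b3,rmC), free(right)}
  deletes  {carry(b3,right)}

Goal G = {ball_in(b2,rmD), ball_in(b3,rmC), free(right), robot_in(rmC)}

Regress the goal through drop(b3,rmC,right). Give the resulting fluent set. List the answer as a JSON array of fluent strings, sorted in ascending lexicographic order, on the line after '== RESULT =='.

Compute (G \ add) ∪ pre:
  G ∩ del = {}  (empty — regression defined)
  G \ add = {ball_in(b2,rmD), ball_in(b3,rmC), free(right), robot_in(rmC)} \ {ball_in(b3,rmC), free(right)} = {ball_in(b2,rmD), robot_in(rmC)}
  ∪ pre   = {ball_in(b2,rmD), robot_in(rmC)} ∪ {carry(b3,right), robot_in(rmC)}
          = {ball_in(b2,rmD), carry(b3,right), robot_in(rmC)}

== RESULT ==
["ball_in(b2,rmD)", "carry(b3,right)", "robot_in(rmC)"]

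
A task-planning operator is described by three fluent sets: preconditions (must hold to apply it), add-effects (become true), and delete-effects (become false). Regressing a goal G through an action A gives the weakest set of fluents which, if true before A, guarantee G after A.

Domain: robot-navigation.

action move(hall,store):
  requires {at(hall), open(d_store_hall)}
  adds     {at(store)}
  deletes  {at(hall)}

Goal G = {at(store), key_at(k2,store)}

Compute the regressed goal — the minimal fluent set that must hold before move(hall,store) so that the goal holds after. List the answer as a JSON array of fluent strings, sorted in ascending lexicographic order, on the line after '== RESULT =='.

Regress:
  G ∩ del = {}  (empty — regression defined)
  G \ add = {at(store), key_at(k2,store)} \ {at(store)} = {key_at(k2,store)}
  ∪ pre   = {key_at(k2,store)} ∪ {at(hall), open(d_store_hall)}
          = {at(hall), key_at(k2,store), open(d_store_hall)}

== RESULT ==
["at(hall)", "key_at(k2,store)", "open(d_store_hall)"]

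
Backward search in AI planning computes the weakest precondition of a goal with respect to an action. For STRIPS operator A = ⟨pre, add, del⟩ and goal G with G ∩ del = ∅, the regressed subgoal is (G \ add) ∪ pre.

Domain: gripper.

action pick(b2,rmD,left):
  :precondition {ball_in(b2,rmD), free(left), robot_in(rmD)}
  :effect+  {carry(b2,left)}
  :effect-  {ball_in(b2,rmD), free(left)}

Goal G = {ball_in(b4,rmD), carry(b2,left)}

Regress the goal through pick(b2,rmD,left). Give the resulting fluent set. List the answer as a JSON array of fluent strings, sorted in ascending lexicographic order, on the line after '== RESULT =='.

Compute (G \ add) ∪ pre:
  G ∩ del = {}  (empty — regression defined)
  G \ add = {ball_in(b4,rmD), carry(b2,left)} \ {carry(b2,left)} = {ball_in(b4,rmD)}
  ∪ pre   = {ball_in(b4,rmD)} ∪ {ball_in(b2,rmD), free(left), robot_in(rmD)}
          = {ball_in(b2,rmD), ball_in(b4,rmD), free(left), robot_in(rmD)}

== RESULT ==
["ball_in(b2,rmD)", "ball_in(b4,rmD)", "free(left)", "robot_in(rmD)"]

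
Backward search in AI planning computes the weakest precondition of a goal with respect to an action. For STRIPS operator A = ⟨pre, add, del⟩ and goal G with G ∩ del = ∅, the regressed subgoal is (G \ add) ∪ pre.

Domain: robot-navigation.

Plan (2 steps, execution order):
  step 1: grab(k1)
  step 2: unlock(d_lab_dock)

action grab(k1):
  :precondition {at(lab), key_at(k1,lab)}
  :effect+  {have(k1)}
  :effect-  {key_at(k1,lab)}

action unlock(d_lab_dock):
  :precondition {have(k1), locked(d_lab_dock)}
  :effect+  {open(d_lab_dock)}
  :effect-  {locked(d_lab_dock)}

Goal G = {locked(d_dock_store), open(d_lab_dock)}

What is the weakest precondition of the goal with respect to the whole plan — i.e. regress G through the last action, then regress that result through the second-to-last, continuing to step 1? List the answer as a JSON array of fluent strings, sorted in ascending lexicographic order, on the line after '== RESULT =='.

Regress step by step:
  through step 2 (unlock(d_lab_dock)): drop {open(d_lab_dock)}, keep {locked(d_dock_store)}, require {have(k1), locked(d_lab_dock)}
    → {have(k1), locked(d_dock_store), locked(d_lab_dock)}
  through step 1 (grab(k1)): drop {have(k1)}, keep {locked(d_dock_store), locked(d_lab_dock)}, require {at(lab), key_at(k1,lab)}
    → {at(lab), key_at(k1,lab), locked(d_dock_store), locked(d_lab_dock)}

== RESULT ==
["at(lab)", "key_at(k1,lab)", "locked(d_dock_store)", "locked(d_lab_dock)"]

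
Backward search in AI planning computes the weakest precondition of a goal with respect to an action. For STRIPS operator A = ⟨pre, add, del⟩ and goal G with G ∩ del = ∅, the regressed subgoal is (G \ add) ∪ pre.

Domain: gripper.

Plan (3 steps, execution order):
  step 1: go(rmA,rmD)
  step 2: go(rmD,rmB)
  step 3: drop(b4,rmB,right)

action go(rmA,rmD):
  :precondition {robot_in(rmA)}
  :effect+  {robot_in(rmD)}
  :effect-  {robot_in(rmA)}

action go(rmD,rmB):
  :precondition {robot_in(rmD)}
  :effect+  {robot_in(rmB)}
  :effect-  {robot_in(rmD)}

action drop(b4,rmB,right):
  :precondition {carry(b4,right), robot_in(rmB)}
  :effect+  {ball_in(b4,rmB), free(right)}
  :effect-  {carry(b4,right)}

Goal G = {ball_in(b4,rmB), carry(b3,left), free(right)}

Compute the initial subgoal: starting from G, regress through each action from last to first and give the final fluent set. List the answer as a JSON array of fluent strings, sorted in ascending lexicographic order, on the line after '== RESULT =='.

Regress step by step:
  through step 3 (drop(b4,rmB,right)): drop {ball_in(b4,rmB), free(right)}, keep {carry(b3,left)}, require {carry(b4,right), robot_in(rmB)}
    → {carry(b3,left), carry(b4,right), robot_in(rmB)}
  through step 2 (go(rmD,rmB)): drop {robot_in(rmB)}, keep {carry(b3,left), carry(b4,right)}, require {robot_in(rmD)}
    → {carry(b3,left), carry(b4,right), robot_in(rmD)}
  through step 1 (go(rmA,rmD)): drop {robot_in(rmD)}, keep {carry(b3,left), carry(b4,right)}, require {robot_in(rmA)}
    → {carry(b3,left), carry(b4,right), robot_in(rmA)}

== RESULT ==
["carry(b3,left)", "carry(b4,right)", "robot_in(rmA)"]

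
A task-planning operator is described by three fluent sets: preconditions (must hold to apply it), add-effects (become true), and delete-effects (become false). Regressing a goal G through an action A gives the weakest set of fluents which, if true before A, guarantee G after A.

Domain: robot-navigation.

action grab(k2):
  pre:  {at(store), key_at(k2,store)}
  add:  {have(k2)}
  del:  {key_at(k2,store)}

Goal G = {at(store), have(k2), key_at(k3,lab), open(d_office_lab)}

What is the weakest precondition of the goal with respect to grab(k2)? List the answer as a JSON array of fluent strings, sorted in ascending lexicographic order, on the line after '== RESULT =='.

Regress:
  G ∩ del = {}  (empty — regression defined)
  G \ add = {at(store), have(k2), key_at(k3,lab), open(d_office_lab)} \ {have(k2)} = {at(store), key_at(k3,lab), open(d_office_lab)}
  ∪ pre   = {at(store), key_at(k3,lab), open(d_office_lab)} ∪ {at(store), key_at(k2,store)}
          = {at(store), key_at(k2,store), key_at(k3,lab), open(d_office_lab)}

== RESULT ==
["at(store)", "key_at(k2,store)", "key_at(k3,lab)", "open(d_office_lab)"]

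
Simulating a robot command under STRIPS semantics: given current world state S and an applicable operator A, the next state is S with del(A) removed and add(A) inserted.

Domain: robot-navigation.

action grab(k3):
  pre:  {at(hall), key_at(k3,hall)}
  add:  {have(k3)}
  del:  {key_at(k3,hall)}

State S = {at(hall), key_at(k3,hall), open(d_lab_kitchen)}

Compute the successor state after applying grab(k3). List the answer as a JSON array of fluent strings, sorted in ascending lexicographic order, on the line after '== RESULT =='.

Progress:
  pre ⊆ S: {at(hall), key_at(k3,hall)} ⊆ S  — applicable
  S \ del = {at(hall), open(d_lab_kitchen)}
  ∪ add   = {at(hall), have(k3), open(d_lab_kitchen)}

== RESULT ==
["at(hall)", "have(k3)", "open(d_lab_kitchen)"]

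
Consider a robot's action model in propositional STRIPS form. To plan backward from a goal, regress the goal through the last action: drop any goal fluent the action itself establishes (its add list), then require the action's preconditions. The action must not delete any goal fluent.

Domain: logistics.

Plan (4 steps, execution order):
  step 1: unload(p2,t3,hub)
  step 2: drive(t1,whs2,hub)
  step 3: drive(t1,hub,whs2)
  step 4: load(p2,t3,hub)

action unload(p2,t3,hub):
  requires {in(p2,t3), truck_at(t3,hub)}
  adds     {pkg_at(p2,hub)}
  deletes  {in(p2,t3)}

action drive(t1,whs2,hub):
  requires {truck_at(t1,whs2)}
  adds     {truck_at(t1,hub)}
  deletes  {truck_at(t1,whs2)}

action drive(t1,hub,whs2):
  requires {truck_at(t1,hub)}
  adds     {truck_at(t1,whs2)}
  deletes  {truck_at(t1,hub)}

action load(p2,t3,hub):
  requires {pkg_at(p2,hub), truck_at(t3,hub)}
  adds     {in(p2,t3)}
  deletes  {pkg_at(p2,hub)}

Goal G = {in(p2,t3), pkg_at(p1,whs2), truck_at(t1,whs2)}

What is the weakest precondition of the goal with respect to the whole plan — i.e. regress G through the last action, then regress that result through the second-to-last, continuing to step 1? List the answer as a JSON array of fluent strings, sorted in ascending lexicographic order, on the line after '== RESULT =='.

Regress step by step:
  through step 4 (load(p2,t3,hub)): drop {in(p2,t3)}, keep {pkg_at(p1,whs2), truck_at(t1,whs2)}, require {pkg_at(p2,hub), truck_at(t3,hub)}
    → {pkg_at(p1,whs2), pkg_at(p2,hub), truck_at(t1,whs2), truck_at(t3,hub)}
  through step 3 (drive(t1,hub,whs2)): drop {truck_at(t1,whs2)}, keep {pkg_at(p1,whs2), pkg_at(p2,hub), truck_at(t3,hub)}, require {truck_at(t1,hub)}
    → {pkg_at(p1,whs2), pkg_at(p2,hub), truck_at(t1,hub), truck_at(t3,hub)}
  through step 2 (drive(t1,whs2,hub)): drop {truck_at(t1,hub)}, keep {pkg_at(p1,whs2), pkg_at(p2,hub), truck_at(t3,hub)}, require {truck_at(t1,whs2)}
    → {pkg_at(p1,whs2), pkg_at(p2,hub), truck_at(t1,whs2), truck_at(t3,hub)}
  through step 1 (unload(p2,t3,hub)): drop {pkg_at(p2,hub)}, keep {pkg_at(p1,whs2), truck_at(t1,whs2), truck_at(t3,hub)}, require {in(p2,t3), truck_at(t3,hub)}
    → {in(p2,t3), pkg_at(p1,whs2), truck_at(t1,whs2), truck_at(t3,hub)}

== RESULT ==
["in(p2,t3)", "pkg_at(p1,whs2)", "truck_at(t1,whs2)", "truck_at(t3,hub)"]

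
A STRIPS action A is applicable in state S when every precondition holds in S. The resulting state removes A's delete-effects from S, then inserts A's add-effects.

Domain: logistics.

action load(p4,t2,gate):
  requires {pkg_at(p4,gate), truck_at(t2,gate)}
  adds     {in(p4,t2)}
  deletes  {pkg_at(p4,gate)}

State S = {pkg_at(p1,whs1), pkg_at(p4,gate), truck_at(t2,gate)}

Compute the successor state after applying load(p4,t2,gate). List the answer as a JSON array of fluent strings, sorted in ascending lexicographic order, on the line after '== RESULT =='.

Progress:
  pre ⊆ S: {pkg_at(p4,gate), truck_at(t2,gate)} ⊆ S  — applicable
  S \ del = {pkg_at(p1,whs1), truck_at(t2,gate)}
  ∪ add   = {in(p4,t2), pkg_at(p1,whs1), truck_at(t2,gate)}

== RESULT ==
["in(p4,t2)", "pkg_at(p1,whs1)", "truck_at(t2,gate)"]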